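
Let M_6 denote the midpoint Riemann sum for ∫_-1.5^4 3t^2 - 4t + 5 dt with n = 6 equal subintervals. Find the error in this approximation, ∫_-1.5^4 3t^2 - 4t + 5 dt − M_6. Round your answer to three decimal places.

1.155

Exact integral: ∫_-1.5^4 f(t) dt = 67.375.
M_6 ≈ 66.21962.
Error ≈ 67.375 − 66.21962 ≈ 1.155.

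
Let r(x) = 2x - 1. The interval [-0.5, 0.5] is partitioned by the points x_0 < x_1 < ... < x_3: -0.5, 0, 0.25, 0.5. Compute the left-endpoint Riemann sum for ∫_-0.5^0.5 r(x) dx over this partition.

Subinterval widths: 0.5, 0.25, 0.25.
Left endpoints: -0.5, 0, 0.25.
r(-0.5) = -2, r(0) = -1, r(0.25) = -0.5.
Sum = Σ Δx_i · r(x_i).
Sum = -1.375.

-1.375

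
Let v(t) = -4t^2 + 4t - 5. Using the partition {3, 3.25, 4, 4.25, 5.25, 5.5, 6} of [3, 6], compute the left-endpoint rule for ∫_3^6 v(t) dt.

Subinterval widths: 0.25, 0.75, 0.25, 1, 0.25, 0.5.
Left endpoints: 3, 3.25, 4, 4.25, 5.25, 5.5.
v(3) = -29, v(3.25) = -34.25, v(4) = -53, v(4.25) = -60.25, v(5.25) = -94.25, v(5.5) = -104.
Sum = Σ Δt_i · v(t_i).
Sum = -182.

-182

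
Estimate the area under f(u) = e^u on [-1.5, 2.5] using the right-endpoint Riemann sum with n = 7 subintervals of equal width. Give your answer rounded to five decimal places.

15.69999

Δu = (2.5 − (-1.5))/7 = 4/7.
Right endpoints: -13/14, -5/14, 3/14, 11/14, 19/14, 27/14, 2.5.
f(-13/14) ≈ 0.39512, f(-5/14) ≈ 0.69967, f(3/14) ≈ 1.23898, f(11/14) ≈ 2.19397, f(19/14) ≈ 3.88508, f(27/14) ≈ 6.87968, f(2.5) ≈ 12.18249.
Sum = Δu · [f(-13/14) + f(-5/14) + f(3/14) + ...].
Sum ≈ 15.69999.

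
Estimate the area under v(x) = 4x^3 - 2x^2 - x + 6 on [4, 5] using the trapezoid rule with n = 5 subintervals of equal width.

330.18

Δx = (5 − 4)/5 = 0.2.
v(4) = 226, v(4.2) = 262.872, v(4.4) = 303.616, v(4.6) = 348.424, v(4.8) = 397.488, v(5) = 451.
T_5 = (Δx/2)·[v(x_0) + 2v(x_1) + ... + 2v(x_{4}) + v(x_5)].
Sum = 330.18.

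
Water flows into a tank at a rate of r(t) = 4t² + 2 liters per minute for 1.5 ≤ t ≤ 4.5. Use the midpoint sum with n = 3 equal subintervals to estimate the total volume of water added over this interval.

Δt = (4.5 − 1.5)/3 = 1.
Midpoints: 2, 3, 4.
r(2) = 18, r(3) = 38, r(4) = 66.
Sum = Δt · [r(2) + r(3) + r(4)].
Sum = 122.

122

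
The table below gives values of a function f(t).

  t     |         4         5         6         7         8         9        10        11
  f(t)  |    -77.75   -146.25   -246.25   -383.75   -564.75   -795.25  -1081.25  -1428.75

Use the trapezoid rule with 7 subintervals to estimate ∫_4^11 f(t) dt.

Δt = 1.
T_7 = (1/2)·[(-77.75) + 2·(-146.25) + 2·(-246.25) + 2·(-383.75) + 2·(-564.75) + 2·(-795.25) + 2·(-1081.25) + (-1428.75)] = -3970.75.

-3970.75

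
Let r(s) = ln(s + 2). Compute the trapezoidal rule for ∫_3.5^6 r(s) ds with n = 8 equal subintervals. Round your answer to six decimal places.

4.758956

Δs = (6 − 3.5)/8 = 0.3125.
r(3.5) ≈ 1.704748, r(3.8125) ≈ 1.760011, r(4.125) ≈ 1.812379, r(4.4375) ≈ 1.862140, r(4.75) ≈ 1.909543, r(5.0625) ≈ 1.954799, r(5.375) ≈ 1.998096, r(5.6875) ≈ 2.039596, r(6) ≈ 2.079442.
T_8 = (Δs/2)·[r(s_0) + 2r(s_1) + ... + 2r(s_{7}) + r(s_8)].
Sum ≈ 4.758956.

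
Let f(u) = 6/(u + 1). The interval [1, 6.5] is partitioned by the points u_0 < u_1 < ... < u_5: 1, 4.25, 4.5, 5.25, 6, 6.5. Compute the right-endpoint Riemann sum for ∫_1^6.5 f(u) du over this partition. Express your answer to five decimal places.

Subinterval widths: 3.25, 0.25, 0.75, 0.75, 0.5.
Right endpoints: 4.25, 4.5, 5.25, 6, 6.5.
f(4.25) = 8/7, f(4.5) = 12/11, f(5.25) = 0.96, f(6) = 6/7, f(6.5) = 0.8.
Sum = Σ Δu_i · f(u_i).
Sum ≈ 5.74987.

5.74987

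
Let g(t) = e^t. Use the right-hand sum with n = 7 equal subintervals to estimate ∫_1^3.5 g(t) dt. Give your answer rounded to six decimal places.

36.147651

Δt = (3.5 − 1)/7 = 5/14.
Right endpoints: 19/14, 12/7, 29/14, 17/7, 39/14, 22/7, 3.5.
g(19/14) ≈ 3.885077, g(12/7) ≈ 5.552708, g(29/14) ≈ 7.936152, g(17/7) ≈ 11.342667, g(39/14) ≈ 16.211393, g(22/7) ≈ 23.169972, g(3.5) ≈ 33.115452.
Sum = Δt · [g(19/14) + g(12/7) + g(29/14) + ...].
Sum ≈ 36.147651.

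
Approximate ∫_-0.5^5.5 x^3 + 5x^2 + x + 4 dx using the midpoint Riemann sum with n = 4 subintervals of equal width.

531.1875

Δx = (5.5 − (-0.5))/4 = 1.5.
Midpoints: 0.25, 1.75, 3.25, 4.75.
f(0.25) = 4.578125, f(1.75) = 26.421875, f(3.25) = 94.390625, f(4.75) = 228.734375.
Sum = Δx · [f(0.25) + f(1.75) + f(3.25) + f(4.75)].
Sum = 531.1875.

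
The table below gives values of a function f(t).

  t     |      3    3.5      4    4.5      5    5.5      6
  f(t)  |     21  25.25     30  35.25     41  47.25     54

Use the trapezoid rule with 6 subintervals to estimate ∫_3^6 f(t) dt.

108.125

Δt = 0.5.
T_6 = (0.5/2)·[21 + 2·25.25 + 2·30 + 2·35.25 + 2·41 + 2·47.25 + 54] = 108.125.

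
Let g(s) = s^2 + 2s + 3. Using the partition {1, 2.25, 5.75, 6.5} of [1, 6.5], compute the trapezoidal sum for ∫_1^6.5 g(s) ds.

Subinterval widths: 1.25, 3.5, 0.75.
g(1) = 6, g(2.25) = 12.5625, g(5.75) = 47.5625, g(6.5) = 58.25.
On each subinterval the trapezoid contributes (Δs_i/2)·[g(s_{i-1}) + g(s_i)].
Sum = 156.5.

156.5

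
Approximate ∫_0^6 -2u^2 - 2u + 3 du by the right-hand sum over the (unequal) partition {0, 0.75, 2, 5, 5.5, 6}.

Subinterval widths: 0.75, 1.25, 3, 0.5, 0.5.
Right endpoints: 0.75, 2, 5, 5.5, 6.
f(0.75) = 0.375, f(2) = -9, f(5) = -57, f(5.5) = -68.5, f(6) = -81.
Sum = Σ Δu_i · f(u_i).
Sum = -256.71875.

-256.71875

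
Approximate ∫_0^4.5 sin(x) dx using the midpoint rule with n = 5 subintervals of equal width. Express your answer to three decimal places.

Δx = (4.5 − 0)/5 = 0.9.
Midpoints: 0.45, 1.35, 2.25, 3.15, 4.05.
f(0.45) ≈ 0.435, f(1.35) ≈ 0.976, f(2.25) ≈ 0.778, f(3.15) ≈ -0.008, f(4.05) ≈ -0.789.
Sum = Δx · [f(0.45) + f(1.35) + f(2.25) + f(3.15) + f(4.05)].
Sum ≈ 1.253.

1.253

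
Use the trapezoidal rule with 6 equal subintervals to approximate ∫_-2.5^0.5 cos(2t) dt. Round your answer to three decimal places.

-0.054

Δt = (0.5 − (-2.5))/6 = 0.5.
f(-2.5) ≈ 0.284, f(-2) ≈ -0.654, f(-1.5) ≈ -0.990, f(-1) ≈ -0.416, f(-0.5) ≈ 0.540, f(0) ≈ 1.000, f(0.5) ≈ 0.540.
T_6 = (Δt/2)·[f(t_0) + 2f(t_1) + ... + 2f(t_{5}) + f(t_6)].
Sum ≈ -0.054.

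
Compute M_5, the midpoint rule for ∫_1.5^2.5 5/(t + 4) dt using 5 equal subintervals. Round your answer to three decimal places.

Δt = (2.5 − 1.5)/5 = 0.2.
Midpoints: 1.6, 1.8, 2, 2.2, 2.4.
f(1.6) = 25/28, f(1.8) = 25/29, f(2) = 5/6, f(2.2) = 25/31, f(2.4) = 0.78125.
Sum = Δt · [f(1.6) + f(1.8) + f(2) + f(2.2) + f(2.4)].
Sum ≈ 0.835.

0.835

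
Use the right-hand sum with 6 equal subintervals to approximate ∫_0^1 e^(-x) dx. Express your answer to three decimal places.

0.581

Δx = (1 − 0)/6 = 1/6.
Right endpoints: 1/6, 1/3, 0.5, 2/3, 5/6, 1.
f(1/6) ≈ 0.846, f(1/3) ≈ 0.717, f(0.5) ≈ 0.607, f(2/3) ≈ 0.513, f(5/6) ≈ 0.435, f(1) ≈ 0.368.
Sum = Δx · [f(1/6) + f(1/3) + f(0.5) + ...].
Sum ≈ 0.581.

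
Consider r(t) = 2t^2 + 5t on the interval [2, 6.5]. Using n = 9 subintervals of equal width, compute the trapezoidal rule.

273.75

Δt = (6.5 − 2)/9 = 0.5.
r(2) = 18, r(2.5) = 25, r(3) = 33, r(3.5) = 42, r(4) = 52, r(4.5) = 63, r(5) = 75, r(5.5) = 88, r(6) = 102, r(6.5) = 117.
T_9 = (Δt/2)·[r(t_0) + 2r(t_1) + ... + 2r(t_{8}) + r(t_9)].
Sum = 273.75.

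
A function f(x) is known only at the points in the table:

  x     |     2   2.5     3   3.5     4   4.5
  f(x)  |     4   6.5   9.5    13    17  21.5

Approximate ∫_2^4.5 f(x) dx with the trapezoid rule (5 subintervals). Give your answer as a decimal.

Δx = 0.5.
T_5 = (0.5/2)·[4 + 2·6.5 + 2·9.5 + 2·13 + 2·17 + 21.5] = 29.375.

29.375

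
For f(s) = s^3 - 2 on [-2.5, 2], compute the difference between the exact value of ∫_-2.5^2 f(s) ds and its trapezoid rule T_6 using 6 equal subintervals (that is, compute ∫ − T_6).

Exact integral: ∫_-2.5^2 f(s) ds = -14.765625.
T_6 = -15.08203125.
Error = -14.765625 − (-15.08203125) = 0.31640625.

0.31640625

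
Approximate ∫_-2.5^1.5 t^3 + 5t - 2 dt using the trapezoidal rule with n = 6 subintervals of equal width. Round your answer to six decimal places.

Δt = (1.5 − (-2.5))/6 = 2/3.
f(-2.5) = -30.125, f(-11/6) = -3743/216, f(-7/6) = -2035/216, f(-0.5) = -4.625, f(1/6) = -251/216, f(5/6) = 593/216, f(1.5) = 8.875.
T_6 = (Δt/2)·[f(t_0) + 2f(t_1) + ... + 2f(t_{5}) + f(t_6)].
Sum ≈ -26.944444.

-26.944444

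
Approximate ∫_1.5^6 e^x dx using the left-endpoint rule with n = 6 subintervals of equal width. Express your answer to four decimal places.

267.8696

Δx = (6 − 1.5)/6 = 0.75.
Left endpoints: 1.5, 2.25, 3, 3.75, 4.5, 5.25.
f(1.5) ≈ 4.4817, f(2.25) ≈ 9.4877, f(3) ≈ 20.0855, f(3.75) ≈ 42.5211, f(4.5) ≈ 90.0171, f(5.25) ≈ 190.5663.
Sum = Δx · [f(1.5) + f(2.25) + f(3) + ...].
Sum ≈ 267.8696.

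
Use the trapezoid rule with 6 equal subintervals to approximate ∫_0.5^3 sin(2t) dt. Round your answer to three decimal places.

Δt = (3 − 0.5)/6 = 5/12.
f(0.5) ≈ 0.841, f(11/12) ≈ 0.966, f(4/3) ≈ 0.457, f(1.75) ≈ -0.351, f(13/6) ≈ -0.929, f(31/12) ≈ -0.899, f(3) ≈ -0.279.
T_6 = (Δt/2)·[f(t_0) + 2f(t_1) + ... + 2f(t_{5}) + f(t_6)].
Sum ≈ -0.198.

-0.198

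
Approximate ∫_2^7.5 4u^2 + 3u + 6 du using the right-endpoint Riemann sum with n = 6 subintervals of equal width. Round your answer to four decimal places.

Δu = (7.5 − 2)/6 = 11/12.
Right endpoints: 35/12, 23/6, 4.75, 17/3, 79/12, 7.5.
f(35/12) = 439/9, f(23/6) = 1373/18, f(4.75) = 110.5, f(17/3) = 1363/9, f(79/12) = 1792/9, f(7.5) = 253.5.
Sum = Δu · [f(35/12) + f(23/6) + f(4.75) + ...].
Sum ≈ 769.6435.

769.6435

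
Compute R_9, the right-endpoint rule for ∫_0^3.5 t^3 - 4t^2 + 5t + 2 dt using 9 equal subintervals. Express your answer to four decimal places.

20.2960

Δt = (3.5 − 0)/9 = 7/18.
Right endpoints: 7/18, 7/9, 7/6, 14/9, 35/18, 7/3, 49/18, 28/9, 3.5.
f(7/18) = 19819/5832, f(7/9) = 2872/729, f(7/6) = 859/216, f(14/9) = 2816/729, f(35/18) = 23039/5832, f(7/3) = 124/27, f(49/18) = 35821/5832, f(28/9) = 6526/729, f(3.5) = 13.375.
Sum = Δt · [f(7/18) + f(7/9) + f(7/6) + ...].
Sum ≈ 20.2960.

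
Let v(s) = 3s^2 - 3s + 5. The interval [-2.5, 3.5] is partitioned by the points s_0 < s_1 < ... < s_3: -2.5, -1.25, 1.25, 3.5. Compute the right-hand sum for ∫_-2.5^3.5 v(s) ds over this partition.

Subinterval widths: 1.25, 2.5, 2.25.
Right endpoints: -1.25, 1.25, 3.5.
v(-1.25) = 13.4375, v(1.25) = 5.9375, v(3.5) = 31.25.
Sum = Σ Δs_i · v(s_i).
Sum = 101.953125.

101.953125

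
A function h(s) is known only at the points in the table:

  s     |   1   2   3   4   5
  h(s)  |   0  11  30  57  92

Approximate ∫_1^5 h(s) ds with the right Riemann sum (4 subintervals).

Δs = 1.
Sum = 1·[11 + 30 + 57 + 92] = 190.

190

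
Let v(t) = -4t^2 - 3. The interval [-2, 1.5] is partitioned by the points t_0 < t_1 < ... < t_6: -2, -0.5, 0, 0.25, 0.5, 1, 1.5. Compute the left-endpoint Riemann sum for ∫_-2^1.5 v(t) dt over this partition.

Subinterval widths: 1.5, 0.5, 0.25, 0.25, 0.5, 0.5.
Left endpoints: -2, -0.5, 0, 0.25, 0.5, 1.
v(-2) = -19, v(-0.5) = -4, v(0) = -3, v(0.25) = -3.25, v(0.5) = -4, v(1) = -7.
Sum = Σ Δt_i · v(t_i).
Sum = -37.5625.

-37.5625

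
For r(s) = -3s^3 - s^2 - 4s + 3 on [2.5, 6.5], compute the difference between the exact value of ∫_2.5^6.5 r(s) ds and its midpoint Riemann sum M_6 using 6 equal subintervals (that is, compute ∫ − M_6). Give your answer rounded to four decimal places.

-6.1481

Exact integral: ∫_2.5^6.5 r(s) ds ≈ -1455.833333.
M_6 ≈ -1449.685185.
Error ≈ -1455.833333 − (-1449.685185) ≈ -6.1481.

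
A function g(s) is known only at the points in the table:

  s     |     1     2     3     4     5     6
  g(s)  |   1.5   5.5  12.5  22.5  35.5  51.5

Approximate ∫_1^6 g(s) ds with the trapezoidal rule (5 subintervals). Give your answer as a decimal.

Δs = 1.
T_5 = (1/2)·[1.5 + 2·5.5 + 2·12.5 + 2·22.5 + 2·35.5 + 51.5] = 102.5.

102.5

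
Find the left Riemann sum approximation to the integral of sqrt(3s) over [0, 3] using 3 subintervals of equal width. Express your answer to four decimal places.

4.1815

Δs = (3 − 0)/3 = 1.
Left endpoints: 0, 1, 2.
f(0) ≈ 0.0000, f(1) ≈ 1.7321, f(2) ≈ 2.4495.
Sum = Δs · [f(0) + f(1) + f(2)].
Sum ≈ 4.1815.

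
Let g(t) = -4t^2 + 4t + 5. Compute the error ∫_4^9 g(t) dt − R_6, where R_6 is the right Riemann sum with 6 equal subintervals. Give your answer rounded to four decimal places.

Exact integral: ∫_4^9 g(t) dt ≈ -731.666667.
R_6 ≈ -833.981481.
Error ≈ -731.666667 − (-833.981481) ≈ 102.3148.

102.3148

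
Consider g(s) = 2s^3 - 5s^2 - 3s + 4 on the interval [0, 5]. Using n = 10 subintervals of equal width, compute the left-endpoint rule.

Δs = (5 − 0)/10 = 0.5.
Left endpoints: 0, 0.5, 1, 1.5, 2, 2.5, 3, 3.5, 4, 4.5.
g(0) = 4, g(0.5) = 1.5, g(1) = -2, g(1.5) = -5, g(2) = -6, g(2.5) = -3.5, g(3) = 4, g(3.5) = 18, g(4) = 40, g(4.5) = 71.5.
Sum = Δs · [g(0) + g(0.5) + g(1) + ...].
Sum = 61.25.

61.25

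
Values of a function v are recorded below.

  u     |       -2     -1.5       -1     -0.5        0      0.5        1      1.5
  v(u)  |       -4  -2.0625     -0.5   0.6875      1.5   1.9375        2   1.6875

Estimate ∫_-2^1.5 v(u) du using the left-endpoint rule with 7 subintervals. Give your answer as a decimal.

-0.21875

Δu = 0.5.
Sum = 0.5·[(-4) + (-2.0625) + (-0.5) + 0.6875 + 1.5 + 1.9375 + 2] = -0.21875.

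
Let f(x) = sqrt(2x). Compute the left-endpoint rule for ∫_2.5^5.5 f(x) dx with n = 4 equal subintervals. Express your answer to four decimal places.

Δx = (5.5 − 2.5)/4 = 0.75.
Left endpoints: 2.5, 3.25, 4, 4.75.
f(2.5) ≈ 2.2361, f(3.25) ≈ 2.5495, f(4) ≈ 2.8284, f(4.75) ≈ 3.0822.
Sum = Δx · [f(2.5) + f(3.25) + f(4) + f(4.75)].
Sum ≈ 8.0222.

8.0222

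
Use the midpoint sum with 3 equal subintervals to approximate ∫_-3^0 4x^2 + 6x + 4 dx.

Δx = (0 − (-3))/3 = 1.
Midpoints: -2.5, -1.5, -0.5.
f(-2.5) = 14, f(-1.5) = 4, f(-0.5) = 2.
Sum = Δx · [f(-2.5) + f(-1.5) + f(-0.5)].
Sum = 20.

20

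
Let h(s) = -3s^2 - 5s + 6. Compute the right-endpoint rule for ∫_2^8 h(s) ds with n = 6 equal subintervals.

-726

Δs = (8 − 2)/6 = 1.
Right endpoints: 3, 4, 5, 6, 7, 8.
h(3) = -36, h(4) = -62, h(5) = -94, h(6) = -132, h(7) = -176, h(8) = -226.
Sum = Δs · [h(3) + h(4) + h(5) + ...].
Sum = -726.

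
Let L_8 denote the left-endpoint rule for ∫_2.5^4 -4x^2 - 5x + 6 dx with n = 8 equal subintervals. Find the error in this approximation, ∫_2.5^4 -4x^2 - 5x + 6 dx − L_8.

Exact integral: ∫_2.5^4 f(x) dx = -79.875.
L_8 = -75.55078125.
Error = -79.875 − (-75.55078125) = -4.32421875.

-4.32421875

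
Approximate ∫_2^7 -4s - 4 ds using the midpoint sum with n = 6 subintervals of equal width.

-110

Δs = (7 − 2)/6 = 5/6.
Midpoints: 29/12, 3.25, 49/12, 59/12, 5.75, 79/12.
f(29/12) = -41/3, f(3.25) = -17, f(49/12) = -61/3, f(59/12) = -71/3, f(5.75) = -27, f(79/12) = -91/3.
Sum = Δs · [f(29/12) + f(3.25) + f(49/12) + ...].
Sum = -110.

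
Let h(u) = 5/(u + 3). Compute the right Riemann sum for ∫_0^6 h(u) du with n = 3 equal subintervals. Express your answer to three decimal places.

Δu = (6 − 0)/3 = 2.
Right endpoints: 2, 4, 6.
h(2) = 1, h(4) = 5/7, h(6) = 5/9.
Sum = Δu · [h(2) + h(4) + h(6)].
Sum ≈ 4.540.

4.540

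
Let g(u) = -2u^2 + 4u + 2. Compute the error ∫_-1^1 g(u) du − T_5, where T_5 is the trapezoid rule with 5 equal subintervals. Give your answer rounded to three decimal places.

0.107

Exact integral: ∫_-1^1 g(u) du ≈ 2.66667.
T_5 = 2.56.
Error ≈ 2.66667 − 2.56 ≈ 0.107.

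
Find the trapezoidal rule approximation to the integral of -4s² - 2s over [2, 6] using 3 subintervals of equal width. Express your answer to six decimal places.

-314.074074

Δs = (6 − 2)/3 = 4/3.
f(2) = -20, f(10/3) = -460/9, f(14/3) = -868/9, f(6) = -156.
T_3 = (Δs/2)·[f(s_0) + 2f(s_1) + 2f(s_2) + f(s_3)].
Sum ≈ -314.074074.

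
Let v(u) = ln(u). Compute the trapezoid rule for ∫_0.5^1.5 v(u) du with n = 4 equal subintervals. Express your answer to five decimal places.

-0.05209

Δu = (1.5 − 0.5)/4 = 0.25.
v(0.5) ≈ -0.69315, v(0.75) ≈ -0.28768, v(1) ≈ 0.00000, v(1.25) ≈ 0.22314, v(1.5) ≈ 0.40547.
T_4 = (Δu/2)·[v(u_0) + 2v(u_1) + 2v(u_2) + 2v(u_3) + v(u_4)].
Sum ≈ -0.05209.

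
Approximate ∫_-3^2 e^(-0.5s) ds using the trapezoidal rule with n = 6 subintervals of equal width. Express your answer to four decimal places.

8.3463

Δs = (2 − (-3))/6 = 5/6.
f(-3) ≈ 4.4817, f(-13/6) ≈ 2.9545, f(-4/3) ≈ 1.9477, f(-0.5) ≈ 1.2840, f(1/3) ≈ 0.8465, f(7/6) ≈ 0.5580, f(2) ≈ 0.3679.
T_6 = (Δs/2)·[f(s_0) + 2f(s_1) + ... + 2f(s_{5}) + f(s_6)].
Sum ≈ 8.3463.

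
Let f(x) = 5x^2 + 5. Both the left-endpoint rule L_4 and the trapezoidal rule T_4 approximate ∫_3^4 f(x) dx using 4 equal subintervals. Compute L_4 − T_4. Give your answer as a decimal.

L_4 = 62.34375.
T_4 = 66.71875.
L_4 − T_4 = -4.375.

-4.375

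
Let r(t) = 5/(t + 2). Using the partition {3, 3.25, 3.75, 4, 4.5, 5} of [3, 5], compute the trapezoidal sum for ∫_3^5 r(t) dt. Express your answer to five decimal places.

Subinterval widths: 0.25, 0.5, 0.25, 0.5, 0.5.
r(3) = 1, r(3.25) = 20/21, r(3.75) = 20/23, r(4) = 5/6, r(4.5) = 10/13, r(5) = 5/7.
On each subinterval the trapezoid contributes (Δt_i/2)·[r(t_{i-1}) + r(t_i)].
Sum ≈ 1.68392.

1.68392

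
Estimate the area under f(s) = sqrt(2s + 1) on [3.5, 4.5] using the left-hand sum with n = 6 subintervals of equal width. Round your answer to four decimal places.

Δs = (4.5 − 3.5)/6 = 1/6.
Left endpoints: 3.5, 11/3, 23/6, 4, 25/6, 13/3.
f(3.5) ≈ 2.8284, f(11/3) ≈ 2.8868, f(23/6) ≈ 2.9439, f(4) ≈ 3.0000, f(25/6) ≈ 3.0551, f(13/3) ≈ 3.1091.
Sum = Δs · [f(3.5) + f(11/3) + f(23/6) + ...].
Sum ≈ 2.9705.

2.9705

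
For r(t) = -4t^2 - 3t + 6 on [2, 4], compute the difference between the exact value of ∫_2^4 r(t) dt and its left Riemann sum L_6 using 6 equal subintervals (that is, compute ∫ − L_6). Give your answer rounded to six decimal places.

-8.851852

Exact integral: ∫_2^4 r(t) dt ≈ -80.66666667.
L_6 ≈ -71.81481481.
Error ≈ -80.66666667 − (-71.81481481) ≈ -8.851852.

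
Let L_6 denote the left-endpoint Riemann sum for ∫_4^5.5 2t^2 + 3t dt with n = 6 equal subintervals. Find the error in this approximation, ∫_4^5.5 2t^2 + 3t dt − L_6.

4.09375

Exact integral: ∫_4^5.5 f(t) dt = 89.625.
L_6 = 85.53125.
Error = 89.625 − 85.53125 = 4.09375.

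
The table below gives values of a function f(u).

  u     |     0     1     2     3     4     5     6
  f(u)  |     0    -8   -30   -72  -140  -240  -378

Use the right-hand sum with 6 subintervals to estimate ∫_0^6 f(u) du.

Δu = 1.
Sum = 1·[(-8) + (-30) + (-72) + (-140) + (-240) + (-378)] = -868.

-868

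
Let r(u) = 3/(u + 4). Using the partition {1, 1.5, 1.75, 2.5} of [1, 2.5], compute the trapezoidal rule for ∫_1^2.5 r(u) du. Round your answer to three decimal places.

0.788

Subinterval widths: 0.5, 0.25, 0.75.
r(1) = 0.6, r(1.5) = 6/11, r(1.75) = 12/23, r(2.5) = 6/13.
On each subinterval the trapezoid contributes (Δu_i/2)·[r(u_{i-1}) + r(u_i)].
Sum ≈ 0.788.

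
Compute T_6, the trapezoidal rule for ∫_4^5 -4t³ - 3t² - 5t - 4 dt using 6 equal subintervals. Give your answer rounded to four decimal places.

Δt = (5 − 4)/6 = 1/6.
f(4) = -328, f(25/6) = -39557/108, f(13/3) = -11002/27, f(4.5) = -451.75, f(14/3) = -13478/27, f(29/6) = -59389/108, f(5) = -604.
T_6 = (Δt/2)·[f(t_0) + 2f(t_1) + ... + 2f(t_{5}) + f(t_6)].
Sum ≈ -456.7639.

-456.7639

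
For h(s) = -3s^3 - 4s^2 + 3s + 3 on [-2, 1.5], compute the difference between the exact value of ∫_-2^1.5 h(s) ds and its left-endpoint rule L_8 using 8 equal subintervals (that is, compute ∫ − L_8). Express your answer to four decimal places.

-3.4413

Exact integral: ∫_-2^1.5 h(s) ds ≈ 0.911458.
L_8 ≈ 4.352783.
Error ≈ 0.911458 − 4.352783 ≈ -3.4413.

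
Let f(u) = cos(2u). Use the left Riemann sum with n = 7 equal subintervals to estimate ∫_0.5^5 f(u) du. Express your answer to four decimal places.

-0.1512

Δu = (5 − 0.5)/7 = 9/14.
Left endpoints: 0.5, 8/7, 25/14, 17/7, 43/14, 26/7, 61/14.
f(0.5) ≈ 0.5403, f(8/7) ≈ -0.6556, f(25/14) ≈ -0.9090, f(17/7) ≈ 0.1442, f(43/14) ≈ 0.9902, f(26/7) ≈ 0.4127, f(61/14) ≈ -0.7580.
Sum = Δu · [f(0.5) + f(8/7) + f(25/14) + ...].
Sum ≈ -0.1512.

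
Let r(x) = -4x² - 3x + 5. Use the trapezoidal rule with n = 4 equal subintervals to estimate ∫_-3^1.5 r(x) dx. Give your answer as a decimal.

Δx = (1.5 − (-3))/4 = 1.125.
r(-3) = -22, r(-1.875) = -3.4375, r(-0.75) = 5, r(0.375) = 3.3125, r(1.5) = -8.5.
T_4 = (Δx/2)·[r(x_0) + 2r(x_1) + 2r(x_2) + 2r(x_3) + r(x_4)].
Sum = -11.671875.

-11.671875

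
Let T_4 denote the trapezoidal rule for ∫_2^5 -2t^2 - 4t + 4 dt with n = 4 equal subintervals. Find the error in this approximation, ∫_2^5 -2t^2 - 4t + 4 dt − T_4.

Exact integral: ∫_2^5 f(t) dt = -108.
T_4 = -108.5625.
Error = -108 − (-108.5625) = 0.5625.

0.5625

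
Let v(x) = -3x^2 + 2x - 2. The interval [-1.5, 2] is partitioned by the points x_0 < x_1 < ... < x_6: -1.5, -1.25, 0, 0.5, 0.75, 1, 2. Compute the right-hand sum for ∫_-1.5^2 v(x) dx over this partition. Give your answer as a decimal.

-16.96875

Subinterval widths: 0.25, 1.25, 0.5, 0.25, 0.25, 1.
Right endpoints: -1.25, 0, 0.5, 0.75, 1, 2.
v(-1.25) = -9.1875, v(0) = -2, v(0.5) = -1.75, v(0.75) = -2.1875, v(1) = -3, v(2) = -10.
Sum = Σ Δx_i · v(x_i).
Sum = -16.96875.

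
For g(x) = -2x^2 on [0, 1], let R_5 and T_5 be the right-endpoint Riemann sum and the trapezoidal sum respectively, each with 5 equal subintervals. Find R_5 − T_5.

-0.2

R_5 = -0.88.
T_5 = -0.68.
R_5 − T_5 = -0.2.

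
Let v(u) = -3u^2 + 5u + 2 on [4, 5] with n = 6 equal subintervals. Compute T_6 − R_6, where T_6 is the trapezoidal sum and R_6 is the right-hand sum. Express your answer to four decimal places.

T_6 ≈ -36.513889.
R_6 ≈ -38.347222.
T_6 − R_6 ≈ 1.8333.

1.8333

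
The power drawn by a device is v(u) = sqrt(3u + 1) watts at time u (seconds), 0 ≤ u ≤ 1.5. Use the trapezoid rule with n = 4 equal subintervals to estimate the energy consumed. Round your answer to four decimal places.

2.6343

Δu = (1.5 − 0)/4 = 0.375.
v(0) ≈ 1.0000, v(0.375) ≈ 1.4577, v(0.75) ≈ 1.8028, v(1.125) ≈ 2.0917, v(1.5) ≈ 2.3452.
T_4 = (Δu/2)·[v(u_0) + 2v(u_1) + 2v(u_2) + 2v(u_3) + v(u_4)].
Sum ≈ 2.6343.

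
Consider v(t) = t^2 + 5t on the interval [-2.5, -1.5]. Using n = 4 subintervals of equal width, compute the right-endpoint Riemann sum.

Δt = (-1.5 − (-2.5))/4 = 0.25.
Right endpoints: -2.25, -2, -1.75, -1.5.
v(-2.25) = -6.1875, v(-2) = -6, v(-1.75) = -5.6875, v(-1.5) = -5.25.
Sum = Δt · [v(-2.25) + v(-2) + v(-1.75) + v(-1.5)].
Sum = -5.78125.

-5.78125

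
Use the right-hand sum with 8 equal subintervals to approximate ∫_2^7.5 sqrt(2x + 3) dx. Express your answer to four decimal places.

19.8258

Δx = (7.5 − 2)/8 = 0.6875.
Right endpoints: 2.6875, 3.375, 4.0625, 4.75, 5.4375, 6.125, 6.8125, 7.5.
f(2.6875) ≈ 2.8940, f(3.375) ≈ 3.1225, f(4.0625) ≈ 3.3354, f(4.75) ≈ 3.5355, f(5.4375) ≈ 3.7249, f(6.125) ≈ 3.9051, f(6.8125) ≈ 4.0774, f(7.5) ≈ 4.2426.
Sum = Δx · [f(2.6875) + f(3.375) + f(4.0625) + ...].
Sum ≈ 19.8258.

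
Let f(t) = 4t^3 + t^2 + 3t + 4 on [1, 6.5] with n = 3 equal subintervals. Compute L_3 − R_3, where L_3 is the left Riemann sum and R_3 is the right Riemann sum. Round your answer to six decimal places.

L_3 ≈ 1044.64351852.
R_3 ≈ 3157.10185185.
L_3 − R_3 ≈ -2112.458333.

-2112.458333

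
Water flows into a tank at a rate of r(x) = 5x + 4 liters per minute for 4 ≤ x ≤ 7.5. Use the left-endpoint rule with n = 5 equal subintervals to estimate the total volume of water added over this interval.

108.5

Δx = (7.5 − 4)/5 = 0.7.
Left endpoints: 4, 4.7, 5.4, 6.1, 6.8.
r(4) = 24, r(4.7) = 27.5, r(5.4) = 31, r(6.1) = 34.5, r(6.8) = 38.
Sum = Δx · [r(4) + r(4.7) + r(5.4) + r(6.1) + r(6.8)].
Sum = 108.5.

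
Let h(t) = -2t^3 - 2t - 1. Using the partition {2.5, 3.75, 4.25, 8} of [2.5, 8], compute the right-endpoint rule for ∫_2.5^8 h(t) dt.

-4127.7265625

Subinterval widths: 1.25, 0.5, 3.75.
Right endpoints: 3.75, 4.25, 8.
h(3.75) = -113.96875, h(4.25) = -163.03125, h(8) = -1041.
Sum = Σ Δt_i · h(t_i).
Sum = -4127.7265625.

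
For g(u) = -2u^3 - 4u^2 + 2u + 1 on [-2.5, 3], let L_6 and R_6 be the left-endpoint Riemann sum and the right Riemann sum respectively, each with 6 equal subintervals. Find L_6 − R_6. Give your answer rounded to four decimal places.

78.1458

L_6 ≈ -34.715567.
R_6 ≈ -112.861400.
L_6 − R_6 ≈ 78.1458.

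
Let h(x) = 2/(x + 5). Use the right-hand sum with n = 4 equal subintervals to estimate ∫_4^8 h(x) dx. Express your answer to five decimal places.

Δx = (8 − 4)/4 = 1.
Right endpoints: 5, 6, 7, 8.
h(5) = 0.2, h(6) = 2/11, h(7) = 1/6, h(8) = 2/13.
Sum = Δx · [h(5) + h(6) + h(7) + h(8)].
Sum ≈ 0.70233.

0.70233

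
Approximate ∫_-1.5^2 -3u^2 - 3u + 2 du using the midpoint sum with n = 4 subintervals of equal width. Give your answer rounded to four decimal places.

Δu = (2 − (-1.5))/4 = 0.875.
Midpoints: -1.0625, -0.1875, 0.6875, 1.5625.
f(-1.0625) = 1.80078125, f(-0.1875) = 2.45703125, f(0.6875) = -1.48046875, f(1.5625) = -10.01171875.
Sum = Δu · [f(-1.0625) + f(-0.1875) + f(0.6875) + f(1.5625)].
Sum ≈ -6.3301.

-6.3301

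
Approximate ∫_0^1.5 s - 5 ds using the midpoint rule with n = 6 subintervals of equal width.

Δs = (1.5 − 0)/6 = 0.25.
Midpoints: 0.125, 0.375, 0.625, 0.875, 1.125, 1.375.
f(0.125) = -4.875, f(0.375) = -4.625, f(0.625) = -4.375, f(0.875) = -4.125, f(1.125) = -3.875, f(1.375) = -3.625.
Sum = Δs · [f(0.125) + f(0.375) + f(0.625) + ...].
Sum = -6.375.

-6.375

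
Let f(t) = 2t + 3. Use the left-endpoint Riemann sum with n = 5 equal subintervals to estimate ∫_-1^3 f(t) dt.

Δt = (3 − (-1))/5 = 0.8.
Left endpoints: -1, -0.2, 0.6, 1.4, 2.2.
f(-1) = 1, f(-0.2) = 2.6, f(0.6) = 4.2, f(1.4) = 5.8, f(2.2) = 7.4.
Sum = Δt · [f(-1) + f(-0.2) + f(0.6) + f(1.4) + f(2.2)].
Sum = 16.8.

16.8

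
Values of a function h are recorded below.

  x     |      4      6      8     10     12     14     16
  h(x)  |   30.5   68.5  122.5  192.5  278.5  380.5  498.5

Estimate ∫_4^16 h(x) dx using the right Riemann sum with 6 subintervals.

3082

Δx = 2.
Sum = 2·[68.5 + 122.5 + 192.5 + 278.5 + 380.5 + 498.5] = 3082.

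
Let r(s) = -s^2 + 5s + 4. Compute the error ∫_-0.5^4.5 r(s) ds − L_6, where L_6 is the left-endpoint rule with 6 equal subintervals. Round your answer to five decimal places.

Exact integral: ∫_-0.5^4.5 r(s) ds ≈ 39.5833333.
L_6 ≈ 36.9212963.
Error ≈ 39.5833333 − 36.9212963 ≈ 2.66204.

2.66204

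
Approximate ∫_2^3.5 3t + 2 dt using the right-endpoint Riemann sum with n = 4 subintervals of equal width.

Δt = (3.5 − 2)/4 = 0.375.
Right endpoints: 2.375, 2.75, 3.125, 3.5.
f(2.375) = 9.125, f(2.75) = 10.25, f(3.125) = 11.375, f(3.5) = 12.5.
Sum = Δt · [f(2.375) + f(2.75) + f(3.125) + f(3.5)].
Sum = 16.21875.

16.21875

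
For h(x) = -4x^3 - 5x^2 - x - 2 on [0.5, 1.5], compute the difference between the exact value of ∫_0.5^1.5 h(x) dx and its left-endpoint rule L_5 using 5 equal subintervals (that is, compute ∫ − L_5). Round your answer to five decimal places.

Exact integral: ∫_0.5^1.5 h(x) dx ≈ -13.4166667.
L_5 = -11.13.
Error ≈ -13.4166667 − (-11.13) ≈ -2.28667.

-2.28667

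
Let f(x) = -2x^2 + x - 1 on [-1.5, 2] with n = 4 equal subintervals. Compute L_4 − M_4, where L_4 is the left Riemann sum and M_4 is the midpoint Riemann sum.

-1.33984375

L_4 = -11.1015625.
M_4 = -9.76171875.
L_4 − M_4 = -1.33984375.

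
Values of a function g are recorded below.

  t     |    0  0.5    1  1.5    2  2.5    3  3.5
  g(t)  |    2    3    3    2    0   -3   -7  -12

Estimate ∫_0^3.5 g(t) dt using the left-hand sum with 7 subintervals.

0

Δt = 0.5.
Sum = 0.5·[2 + 3 + 3 + 2 + 0 + (-3) + (-7)] = 0.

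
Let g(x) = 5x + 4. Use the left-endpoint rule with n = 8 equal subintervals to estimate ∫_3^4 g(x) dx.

21.1875

Δx = (4 − 3)/8 = 0.125.
Left endpoints: 3, 3.125, 3.25, 3.375, 3.5, 3.625, 3.75, 3.875.
g(3) = 19, g(3.125) = 19.625, g(3.25) = 20.25, g(3.375) = 20.875, g(3.5) = 21.5, g(3.625) = 22.125, g(3.75) = 22.75, g(3.875) = 23.375.
Sum = Δx · [g(3) + g(3.125) + g(3.25) + ...].
Sum = 21.1875.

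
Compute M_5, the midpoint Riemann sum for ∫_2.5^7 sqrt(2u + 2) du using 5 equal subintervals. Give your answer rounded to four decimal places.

15.1642

Δu = (7 − 2.5)/5 = 0.9.
Midpoints: 2.95, 3.85, 4.75, 5.65, 6.55.
f(2.95) ≈ 2.8107, f(3.85) ≈ 3.1145, f(4.75) ≈ 3.3912, f(5.65) ≈ 3.6469, f(6.55) ≈ 3.8859.
Sum = Δu · [f(2.95) + f(3.85) + f(4.75) + f(5.65) + f(6.55)].
Sum ≈ 15.1642.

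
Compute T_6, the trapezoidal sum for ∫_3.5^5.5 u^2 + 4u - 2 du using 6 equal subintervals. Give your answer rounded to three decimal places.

Δu = (5.5 − 3.5)/6 = 1/3.
f(3.5) = 24.25, f(23/6) = 1009/36, f(25/6) = 1153/36, f(4.5) = 36.25, f(29/6) = 1465/36, f(31/6) = 1633/36, f(5.5) = 50.25.
T_6 = (Δu/2)·[f(u_0) + 2f(u_1) + ... + 2f(u_{5}) + f(u_6)].
Sum ≈ 73.204.

73.204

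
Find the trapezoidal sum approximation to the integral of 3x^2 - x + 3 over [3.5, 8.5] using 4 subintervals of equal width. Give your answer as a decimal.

560.15625

Δx = (8.5 − 3.5)/4 = 1.25.
f(3.5) = 36.25, f(4.75) = 65.9375, f(6) = 105, f(7.25) = 153.4375, f(8.5) = 211.25.
T_4 = (Δx/2)·[f(x_0) + 2f(x_1) + 2f(x_2) + 2f(x_3) + f(x_4)].
Sum = 560.15625.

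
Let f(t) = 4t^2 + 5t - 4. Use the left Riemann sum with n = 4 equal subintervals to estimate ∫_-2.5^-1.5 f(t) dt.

3.75

Δt = (-1.5 − (-2.5))/4 = 0.25.
Left endpoints: -2.5, -2.25, -2, -1.75.
f(-2.5) = 8.5, f(-2.25) = 5, f(-2) = 2, f(-1.75) = -0.5.
Sum = Δt · [f(-2.5) + f(-2.25) + f(-2) + f(-1.75)].
Sum = 3.75.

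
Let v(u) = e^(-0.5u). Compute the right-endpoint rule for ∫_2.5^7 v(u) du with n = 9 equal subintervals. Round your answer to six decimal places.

Δu = (7 − 2.5)/9 = 0.5.
Right endpoints: 3, 3.5, 4, 4.5, 5, 5.5, 6, 6.5, 7.
v(3) ≈ 0.223130, v(3.5) ≈ 0.173774, v(4) ≈ 0.135335, v(4.5) ≈ 0.105399, v(5) ≈ 0.082085, v(5.5) ≈ 0.063928, v(6) ≈ 0.049787, v(6.5) ≈ 0.038774, v(7) ≈ 0.030197.
Sum = Δu · [v(3) + v(3.5) + v(4) + ...].
Sum ≈ 0.451205.

0.451205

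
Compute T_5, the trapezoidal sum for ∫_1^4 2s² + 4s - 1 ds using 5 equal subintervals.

Δs = (4 − 1)/5 = 0.6.
f(1) = 5, f(1.6) = 10.52, f(2.2) = 17.48, f(2.8) = 25.88, f(3.4) = 35.72, f(4) = 47.
T_5 = (Δs/2)·[f(s_0) + 2f(s_1) + ... + 2f(s_{4}) + f(s_5)].
Sum = 69.36.

69.36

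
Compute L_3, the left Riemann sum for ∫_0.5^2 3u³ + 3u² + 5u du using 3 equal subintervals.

Δu = (2 − 0.5)/3 = 0.5.
Left endpoints: 0.5, 1, 1.5.
f(0.5) = 3.625, f(1) = 11, f(1.5) = 24.375.
Sum = Δu · [f(0.5) + f(1) + f(1.5)].
Sum = 19.5.

19.5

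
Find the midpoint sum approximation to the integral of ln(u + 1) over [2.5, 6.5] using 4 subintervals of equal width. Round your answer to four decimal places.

6.7334

Δu = (6.5 − 2.5)/4 = 1.
Midpoints: 3, 4, 5, 6.
f(3) ≈ 1.3863, f(4) ≈ 1.6094, f(5) ≈ 1.7918, f(6) ≈ 1.9459.
Sum = Δu · [f(3) + f(4) + f(5) + f(6)].
Sum ≈ 6.7334.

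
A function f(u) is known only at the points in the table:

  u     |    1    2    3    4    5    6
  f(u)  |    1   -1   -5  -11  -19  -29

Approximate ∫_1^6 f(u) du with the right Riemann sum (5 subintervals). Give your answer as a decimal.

-65

Δu = 1.
Sum = 1·[(-1) + (-5) + (-11) + (-19) + (-29)] = -65.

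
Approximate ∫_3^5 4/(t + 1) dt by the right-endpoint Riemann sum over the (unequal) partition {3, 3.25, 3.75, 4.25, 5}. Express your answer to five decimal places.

1.53730

Subinterval widths: 0.25, 0.5, 0.5, 0.75.
Right endpoints: 3.25, 3.75, 4.25, 5.
f(3.25) = 16/17, f(3.75) = 16/19, f(4.25) = 16/21, f(5) = 2/3.
Sum = Σ Δt_i · f(t_i).
Sum ≈ 1.53730.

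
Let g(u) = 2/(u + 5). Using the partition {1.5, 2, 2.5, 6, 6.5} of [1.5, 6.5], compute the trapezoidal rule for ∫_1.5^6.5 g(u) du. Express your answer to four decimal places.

1.1602

Subinterval widths: 0.5, 0.5, 3.5, 0.5.
g(1.5) = 4/13, g(2) = 2/7, g(2.5) = 4/15, g(6) = 2/11, g(6.5) = 4/23.
On each subinterval the trapezoid contributes (Δu_i/2)·[g(u_{i-1}) + g(u_i)].
Sum ≈ 1.1602.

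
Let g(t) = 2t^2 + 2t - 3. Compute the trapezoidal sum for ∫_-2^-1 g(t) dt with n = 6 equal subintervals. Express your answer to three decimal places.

-1.324

Δt = (-1 − (-2))/6 = 1/6.
g(-2) = 1, g(-11/6) = 1/18, g(-5/3) = -7/9, g(-1.5) = -1.5, g(-4/3) = -19/9, g(-7/6) = -47/18, g(-1) = -3.
T_6 = (Δt/2)·[g(t_0) + 2g(t_1) + ... + 2g(t_{5}) + g(t_6)].
Sum ≈ -1.324.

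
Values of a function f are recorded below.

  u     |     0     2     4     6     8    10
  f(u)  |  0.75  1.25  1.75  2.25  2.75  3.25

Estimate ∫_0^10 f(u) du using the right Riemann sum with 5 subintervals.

22.5

Δu = 2.
Sum = 2·[1.25 + 1.75 + 2.25 + 2.75 + 3.25] = 22.5.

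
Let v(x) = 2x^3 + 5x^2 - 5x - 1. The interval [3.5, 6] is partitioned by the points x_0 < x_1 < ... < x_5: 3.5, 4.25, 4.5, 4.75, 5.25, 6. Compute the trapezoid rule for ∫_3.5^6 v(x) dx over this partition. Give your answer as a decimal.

Subinterval widths: 0.75, 0.25, 0.25, 0.5, 0.75.
v(3.5) = 128.5, v(4.25) = 221.59375, v(4.5) = 260, v(4.75) = 302.40625, v(5.25) = 399.96875, v(6) = 581.
On each subinterval the trapezoid contributes (Δx_i/2)·[v(x_{i-1}) + v(x_i)].
Sum = 805.2421875.

805.2421875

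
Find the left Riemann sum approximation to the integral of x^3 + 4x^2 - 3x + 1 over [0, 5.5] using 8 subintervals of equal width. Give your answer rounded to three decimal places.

322.918

Δx = (5.5 − 0)/8 = 0.6875.
Left endpoints: 0, 0.6875, 1.375, 2.0625, 2.75, 3.4375, 4.125, 4.8125.
f(0) = 1, f(0.6875) = 4723/4096, f(1.375) = 3603/512, f(2.0625) = 84385/4096, f(2.75) = 43.796875, f(3.4375) = 321831/4096, f(4.125) = 64961/512, f(4.8125) = 780949/4096.
Sum = Δx · [f(0) + f(0.6875) + f(1.375) + ...].
Sum ≈ 322.918.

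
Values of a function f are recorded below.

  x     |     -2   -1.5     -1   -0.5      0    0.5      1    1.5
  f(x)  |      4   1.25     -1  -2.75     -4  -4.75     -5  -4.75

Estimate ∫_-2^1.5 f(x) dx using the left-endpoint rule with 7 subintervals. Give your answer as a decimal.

Δx = 0.5.
Sum = 0.5·[4 + 1.25 + (-1) + (-2.75) + (-4) + (-4.75) + (-5)] = -6.125.

-6.125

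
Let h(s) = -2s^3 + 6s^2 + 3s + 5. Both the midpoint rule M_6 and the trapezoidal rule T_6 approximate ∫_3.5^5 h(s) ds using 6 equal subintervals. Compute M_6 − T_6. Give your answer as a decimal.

M_6 = -46.44140625.
T_6 = -46.8984375.
M_6 − T_6 = 0.45703125.

0.45703125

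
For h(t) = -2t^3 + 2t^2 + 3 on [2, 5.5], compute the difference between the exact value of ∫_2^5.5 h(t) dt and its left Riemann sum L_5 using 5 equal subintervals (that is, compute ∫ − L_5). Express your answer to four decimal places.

Exact integral: ∫_2^5.5 h(t) dt ≈ -333.447917.
L_5 = -246.82.
Error ≈ -333.447917 − (-246.82) ≈ -86.6279.

-86.6279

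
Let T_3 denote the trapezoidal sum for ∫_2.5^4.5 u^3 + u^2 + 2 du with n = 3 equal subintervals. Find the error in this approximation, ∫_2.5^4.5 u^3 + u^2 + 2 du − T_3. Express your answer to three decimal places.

Exact integral: ∫_2.5^4.5 f(u) du ≈ 121.91667.
T_3 ≈ 123.62037.
Error ≈ 121.91667 − 123.62037 ≈ -1.704.

-1.704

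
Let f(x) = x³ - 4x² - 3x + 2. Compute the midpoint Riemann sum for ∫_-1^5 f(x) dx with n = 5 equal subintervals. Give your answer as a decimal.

-37.44

Δx = (5 − (-1))/5 = 1.2.
Midpoints: -0.4, 0.8, 2, 3.2, 4.4.
f(-0.4) = 2.496, f(0.8) = -2.448, f(2) = -12, f(3.2) = -15.792, f(4.4) = -3.456.
Sum = Δx · [f(-0.4) + f(0.8) + f(2) + f(3.2) + f(4.4)].
Sum = -37.44.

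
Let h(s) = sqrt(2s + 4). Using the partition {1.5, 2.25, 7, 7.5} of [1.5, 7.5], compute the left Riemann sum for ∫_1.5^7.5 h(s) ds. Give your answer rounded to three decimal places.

17.954

Subinterval widths: 0.75, 4.75, 0.5.
Left endpoints: 1.5, 2.25, 7.
h(1.5) ≈ 2.646, h(2.25) ≈ 2.915, h(7) ≈ 4.243.
Sum = Σ Δs_i · h(s_i).
Sum ≈ 17.954.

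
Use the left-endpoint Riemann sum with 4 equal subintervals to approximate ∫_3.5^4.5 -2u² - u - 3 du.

Δu = (4.5 − 3.5)/4 = 0.25.
Left endpoints: 3.5, 3.75, 4, 4.25.
f(3.5) = -31, f(3.75) = -34.875, f(4) = -39, f(4.25) = -43.375.
Sum = Δu · [f(3.5) + f(3.75) + f(4) + f(4.25)].
Sum = -37.0625.

-37.0625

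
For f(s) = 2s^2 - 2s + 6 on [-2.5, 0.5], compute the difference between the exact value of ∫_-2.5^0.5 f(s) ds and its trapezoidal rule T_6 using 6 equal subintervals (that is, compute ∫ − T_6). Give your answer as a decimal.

-0.25

Exact integral: ∫_-2.5^0.5 f(s) ds = 34.5.
T_6 = 34.75.
Error = 34.5 − 34.75 = -0.25.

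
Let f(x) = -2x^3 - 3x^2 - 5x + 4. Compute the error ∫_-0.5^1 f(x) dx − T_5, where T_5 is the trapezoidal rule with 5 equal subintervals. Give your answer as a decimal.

0.10125

Exact integral: ∫_-0.5^1 f(x) dx = 2.53125.
T_5 = 2.43.
Error = 2.53125 − 2.43 = 0.10125.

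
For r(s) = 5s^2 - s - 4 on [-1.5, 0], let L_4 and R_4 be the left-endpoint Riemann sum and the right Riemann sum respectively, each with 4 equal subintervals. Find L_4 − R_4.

L_4 = 3.31640625.
R_4 = -1.46484375.
L_4 − R_4 = 4.78125.

4.78125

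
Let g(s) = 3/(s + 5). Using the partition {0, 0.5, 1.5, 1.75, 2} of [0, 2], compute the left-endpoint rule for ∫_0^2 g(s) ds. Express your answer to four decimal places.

Subinterval widths: 0.5, 1, 0.25, 0.25.
Left endpoints: 0, 0.5, 1.5, 1.75.
g(0) = 0.6, g(0.5) = 6/11, g(1.5) = 6/13, g(1.75) = 4/9.
Sum = Σ Δs_i · g(s_i).
Sum ≈ 1.0720.

1.0720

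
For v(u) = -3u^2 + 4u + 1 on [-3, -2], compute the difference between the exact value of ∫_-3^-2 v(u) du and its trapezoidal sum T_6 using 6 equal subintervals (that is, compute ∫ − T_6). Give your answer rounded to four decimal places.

Exact integral: ∫_-3^-2 v(u) du = -28.
T_6 ≈ -28.013889.
Error ≈ -28 − (-28.013889) ≈ 0.0139.

0.0139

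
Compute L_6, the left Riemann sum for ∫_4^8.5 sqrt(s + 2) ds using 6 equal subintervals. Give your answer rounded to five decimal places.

Δs = (8.5 − 4)/6 = 0.75.
Left endpoints: 4, 4.75, 5.5, 6.25, 7, 7.75.
f(4) ≈ 2.44949, f(4.75) ≈ 2.59808, f(5.5) ≈ 2.73861, f(6.25) ≈ 2.87228, f(7) ≈ 3.00000, f(7.75) ≈ 3.12250.
Sum = Δs · [f(4) + f(4.75) + f(5.5) + ...].
Sum ≈ 12.58572.

12.58572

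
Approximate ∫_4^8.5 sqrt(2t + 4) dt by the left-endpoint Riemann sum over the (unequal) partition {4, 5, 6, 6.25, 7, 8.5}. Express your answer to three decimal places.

Subinterval widths: 1, 1, 0.25, 0.75, 1.5.
Left endpoints: 4, 5, 6, 6.25, 7.
f(4) ≈ 3.464, f(5) ≈ 3.742, f(6) ≈ 4.000, f(6.25) ≈ 4.062, f(7) ≈ 4.243.
Sum = Σ Δt_i · f(t_i).
Sum ≈ 17.616.

17.616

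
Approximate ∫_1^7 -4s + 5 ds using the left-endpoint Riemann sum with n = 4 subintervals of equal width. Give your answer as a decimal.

-48

Δs = (7 − 1)/4 = 1.5.
Left endpoints: 1, 2.5, 4, 5.5.
f(1) = 1, f(2.5) = -5, f(4) = -11, f(5.5) = -17.
Sum = Δs · [f(1) + f(2.5) + f(4) + f(5.5)].
Sum = -48.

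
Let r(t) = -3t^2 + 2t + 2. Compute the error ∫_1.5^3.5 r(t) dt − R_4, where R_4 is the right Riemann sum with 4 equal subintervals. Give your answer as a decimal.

Exact integral: ∫_1.5^3.5 r(t) dt = -25.5.
R_4 = -32.25.
Error = -25.5 − (-32.25) = 6.75.

6.75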